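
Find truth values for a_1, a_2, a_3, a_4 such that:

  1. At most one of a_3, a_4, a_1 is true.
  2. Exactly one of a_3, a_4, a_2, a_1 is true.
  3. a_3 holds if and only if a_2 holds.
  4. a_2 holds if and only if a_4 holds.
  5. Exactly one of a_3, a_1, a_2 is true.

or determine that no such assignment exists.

a_1 = True, a_2 = False, a_3 = False, a_4 = False

  (1) {a_3, a_4, a_1}: 1 true — at most one ✓
  (2) {a_3, a_4, a_2, a_1}: 1 true — exactly one ✓
  (3) a_3=F, a_2=F — same ✓
  (4) a_2=F, a_4=F — same ✓
  (5) {a_3, a_1, a_2}: 1 true — exactly one ✓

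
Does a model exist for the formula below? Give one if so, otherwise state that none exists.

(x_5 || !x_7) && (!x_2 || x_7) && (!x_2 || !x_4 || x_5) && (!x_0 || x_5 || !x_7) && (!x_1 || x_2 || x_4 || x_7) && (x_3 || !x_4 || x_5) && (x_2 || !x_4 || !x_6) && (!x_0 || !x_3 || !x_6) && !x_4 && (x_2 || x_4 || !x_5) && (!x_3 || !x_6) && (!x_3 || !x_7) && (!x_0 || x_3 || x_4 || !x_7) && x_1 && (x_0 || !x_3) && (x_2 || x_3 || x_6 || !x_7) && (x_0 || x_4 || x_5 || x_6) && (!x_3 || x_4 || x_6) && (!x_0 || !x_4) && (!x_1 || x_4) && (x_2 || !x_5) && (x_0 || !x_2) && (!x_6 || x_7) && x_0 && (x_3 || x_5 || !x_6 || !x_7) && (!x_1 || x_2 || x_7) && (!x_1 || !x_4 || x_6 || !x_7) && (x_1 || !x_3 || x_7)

No satisfying assignment exists.

Case x_1 = True:
  (!x_4) forces x_4 = False.
  Clause (!x_1 || x_4) is falsified — contradiction.
Case x_1 = False:
  Clause (x_1) is falsified — contradiction.
Both cases fail, so the formula is unsatisfiable.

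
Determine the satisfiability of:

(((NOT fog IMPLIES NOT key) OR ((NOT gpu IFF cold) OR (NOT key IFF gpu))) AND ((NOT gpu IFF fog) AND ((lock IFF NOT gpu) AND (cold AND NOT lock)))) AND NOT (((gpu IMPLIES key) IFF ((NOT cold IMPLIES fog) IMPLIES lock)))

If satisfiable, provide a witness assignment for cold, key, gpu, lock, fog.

Case cold = True: the formula simplifies to (((NOT fog IMPLIES NOT key) OR (NOT gpu OR (NOT key IFF gpu))) AND ((NOT gpu IFF fog) AND ((lock IFF NOT gpu) AND NOT lock))) AND NOT (((gpu IMPLIES key) IFF lock)).
  lock = True: the conjunct NOT lock is False.
  lock = False: simplifies to (((NOT fog IMPLIES NOT key) OR (NOT gpu OR (NOT key IFF gpu))) AND ((NOT gpu IFF fog) AND gpu)) AND NOT (NOT ((gpu IMPLIES key))).
    gpu = True: simplifies to (((NOT fog IMPLIES NOT key) OR NOT key) AND NOT fog) AND NOT (NOT key).
      key = True: simplifies to fog AND NOT fog.
        fog = True: the conjunct NOT fog is False.
        fog = False: the conjunct fog is False.
      key = False: the conjunct NOT (NOT key) becomes NOT (NOT False) = False.
    gpu = False: the conjunct gpu is False.
Case cold = False: the conjunct cold is False.
Both cases fail — unsatisfiable.

UNSATISFIABLE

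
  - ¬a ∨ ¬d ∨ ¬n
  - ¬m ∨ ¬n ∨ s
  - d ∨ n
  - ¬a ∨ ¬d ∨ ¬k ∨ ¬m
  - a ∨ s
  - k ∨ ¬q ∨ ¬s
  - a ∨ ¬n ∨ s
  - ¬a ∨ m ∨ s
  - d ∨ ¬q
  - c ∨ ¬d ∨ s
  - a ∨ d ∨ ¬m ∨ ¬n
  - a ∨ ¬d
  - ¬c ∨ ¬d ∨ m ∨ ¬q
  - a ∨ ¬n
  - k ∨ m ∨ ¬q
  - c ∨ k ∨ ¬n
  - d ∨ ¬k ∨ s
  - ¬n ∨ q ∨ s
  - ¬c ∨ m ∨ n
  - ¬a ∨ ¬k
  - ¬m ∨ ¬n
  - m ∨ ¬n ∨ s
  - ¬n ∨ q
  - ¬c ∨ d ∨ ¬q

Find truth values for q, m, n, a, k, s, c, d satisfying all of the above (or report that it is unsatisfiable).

Set q = False.
  then (¬n ∨ q) forces n = False.
  then (d ∨ n) forces d = True.
  then (a ∨ ¬d) forces a = True.
  then (¬a ∨ ¬k) forces k = False.
Set m = True.
Set s = True.
Set c = True.
All clauses satisfied.

q: False, m: True, n: False, a: True, k: False, s: True, c: True, d: True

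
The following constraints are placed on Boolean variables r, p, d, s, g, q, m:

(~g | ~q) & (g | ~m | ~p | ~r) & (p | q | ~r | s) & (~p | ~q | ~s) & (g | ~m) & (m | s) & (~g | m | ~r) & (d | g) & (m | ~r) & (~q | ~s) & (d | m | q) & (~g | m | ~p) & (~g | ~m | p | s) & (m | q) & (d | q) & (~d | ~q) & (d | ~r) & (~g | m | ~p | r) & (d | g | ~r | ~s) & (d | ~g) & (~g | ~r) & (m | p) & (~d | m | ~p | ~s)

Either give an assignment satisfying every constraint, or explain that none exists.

r=F, p=T, d=T, s=F, g=T, q=F, m=T

Try r = True:
  (m | ~r) forces m = True.
  (g | ~m) forces g = True.
  clause (~g | ~r) is falsified — backtrack.
So r = False.
Set p = True.
Set d = True.
  then (~d | ~q) forces q = False.
  then (m | q) forces m = True.
  then (g | ~m) forces g = True.
Set s = False.
All clauses satisfied.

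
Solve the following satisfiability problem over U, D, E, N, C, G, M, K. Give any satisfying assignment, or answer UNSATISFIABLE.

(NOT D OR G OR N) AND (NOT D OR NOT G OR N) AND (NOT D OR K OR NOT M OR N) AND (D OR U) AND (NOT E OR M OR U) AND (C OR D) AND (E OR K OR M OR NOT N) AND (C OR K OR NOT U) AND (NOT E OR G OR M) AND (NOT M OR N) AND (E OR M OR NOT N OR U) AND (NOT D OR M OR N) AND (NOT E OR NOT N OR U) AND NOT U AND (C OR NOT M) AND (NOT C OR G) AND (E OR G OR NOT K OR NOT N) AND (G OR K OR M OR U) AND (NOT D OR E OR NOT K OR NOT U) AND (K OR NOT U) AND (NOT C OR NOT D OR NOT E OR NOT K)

U: False, D: True, E: False, N: True, C: True, G: True, M: True, K: False

Unit clause (NOT U) forces U = False.
In (D OR U) only D is left, so D = True.
Try E = True:
  (NOT E OR M OR U) forces M = True.
  (NOT M OR N) forces N = True.
  clause (NOT E OR NOT N OR U) is falsified — backtrack.
So E = False.
Set N = True.
  then (E OR M OR NOT N OR U) forces M = True.
  then (C OR NOT M) forces C = True.
  then (NOT C OR G) forces G = True.
Set K = False.
All clauses satisfied.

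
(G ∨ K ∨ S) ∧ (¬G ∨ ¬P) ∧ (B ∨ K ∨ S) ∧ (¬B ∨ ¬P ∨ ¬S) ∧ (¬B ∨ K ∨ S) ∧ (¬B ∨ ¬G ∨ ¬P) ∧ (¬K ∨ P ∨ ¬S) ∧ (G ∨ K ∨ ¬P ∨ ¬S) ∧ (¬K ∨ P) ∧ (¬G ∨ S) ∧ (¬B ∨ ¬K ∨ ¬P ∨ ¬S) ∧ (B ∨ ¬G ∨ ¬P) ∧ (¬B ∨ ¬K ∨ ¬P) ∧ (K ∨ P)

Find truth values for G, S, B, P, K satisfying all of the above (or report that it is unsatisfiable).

Set G = False.
Set S = True.
Set B = False.
Try P = False:
  (¬K ∨ P ∨ ¬S) forces K = False.
  clause (K ∨ P) is falsified — backtrack.
So P = True.
  then (G ∨ K ∨ ¬P ∨ ¬S) forces K = True.
All clauses satisfied.

G = False, S = True, B = False, P = True, K = True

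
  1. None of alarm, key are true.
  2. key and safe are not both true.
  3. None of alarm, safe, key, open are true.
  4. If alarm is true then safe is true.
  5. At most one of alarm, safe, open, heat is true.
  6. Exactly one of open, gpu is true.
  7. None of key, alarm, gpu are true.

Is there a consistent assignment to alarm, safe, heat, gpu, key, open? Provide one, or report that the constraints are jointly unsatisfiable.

Case gpu = True:
  Constraint (7) is violated (gpu=T) — contradiction.
Case gpu = False:
  (1) forces alarm = False.
  (1) forces key = False.
  (3) forces safe = False.
  (3) forces open = False.
  Constraint (6) is violated (open=F, gpu=F) — contradiction.
Both cases fail — unsatisfiable.

UNSATISFIABLE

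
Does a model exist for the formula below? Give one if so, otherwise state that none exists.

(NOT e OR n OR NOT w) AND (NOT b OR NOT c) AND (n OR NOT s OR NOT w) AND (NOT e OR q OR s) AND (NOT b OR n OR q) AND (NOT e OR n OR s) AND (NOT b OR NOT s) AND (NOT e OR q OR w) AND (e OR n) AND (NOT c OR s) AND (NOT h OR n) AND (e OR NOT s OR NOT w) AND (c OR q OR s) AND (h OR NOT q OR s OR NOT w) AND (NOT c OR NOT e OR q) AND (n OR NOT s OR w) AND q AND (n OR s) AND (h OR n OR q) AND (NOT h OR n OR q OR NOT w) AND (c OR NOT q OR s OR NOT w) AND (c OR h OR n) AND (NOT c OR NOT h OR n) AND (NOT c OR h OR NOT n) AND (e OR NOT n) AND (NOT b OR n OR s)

Unit clause (q) forces q = True.
Try n = False:
  (e OR n) forces e = True.
  (NOT e OR n OR NOT w) forces w = False.
  (NOT e OR n OR s) forces s = True.
  clause (n OR NOT s OR w) is falsified — backtrack.
So n = True.
  then (e OR NOT n) forces e = True.
Set h = True.
Set b = False.
Set w = False.
Set s = False.
  then (NOT c OR s) forces c = False.
All clauses satisfied.

n = True, h = True, e = True, b = False, w = False, s = False, q = True, c = False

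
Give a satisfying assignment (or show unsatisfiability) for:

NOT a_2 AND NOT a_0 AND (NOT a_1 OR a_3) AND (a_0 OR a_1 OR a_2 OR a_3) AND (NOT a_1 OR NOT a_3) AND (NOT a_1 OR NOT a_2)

a_0=F; a_1=F; a_2=F; a_3=T

Unit clause (NOT a_2) forces a_2 = False.
Unit clause (NOT a_0) forces a_0 = False.
Try a_1 = True:
  (NOT a_1 OR a_3) forces a_3 = True.
  clause (NOT a_1 OR NOT a_3) is falsified — backtrack.
So a_1 = False.
  then (a_0 OR a_1 OR a_2 OR a_3) forces a_3 = True.
Check each clause:
  (NOT a_2): NOT a_2 holds.
  (NOT a_0): NOT a_0 holds.
  (NOT a_1 OR a_3): NOT a_1 holds.
  (a_0 OR a_1 OR a_2 OR a_3): a_3 holds.
  (NOT a_1 OR NOT a_3): NOT a_1 holds.
  (NOT a_1 OR NOT a_2): NOT a_1 holds.
All clauses satisfied.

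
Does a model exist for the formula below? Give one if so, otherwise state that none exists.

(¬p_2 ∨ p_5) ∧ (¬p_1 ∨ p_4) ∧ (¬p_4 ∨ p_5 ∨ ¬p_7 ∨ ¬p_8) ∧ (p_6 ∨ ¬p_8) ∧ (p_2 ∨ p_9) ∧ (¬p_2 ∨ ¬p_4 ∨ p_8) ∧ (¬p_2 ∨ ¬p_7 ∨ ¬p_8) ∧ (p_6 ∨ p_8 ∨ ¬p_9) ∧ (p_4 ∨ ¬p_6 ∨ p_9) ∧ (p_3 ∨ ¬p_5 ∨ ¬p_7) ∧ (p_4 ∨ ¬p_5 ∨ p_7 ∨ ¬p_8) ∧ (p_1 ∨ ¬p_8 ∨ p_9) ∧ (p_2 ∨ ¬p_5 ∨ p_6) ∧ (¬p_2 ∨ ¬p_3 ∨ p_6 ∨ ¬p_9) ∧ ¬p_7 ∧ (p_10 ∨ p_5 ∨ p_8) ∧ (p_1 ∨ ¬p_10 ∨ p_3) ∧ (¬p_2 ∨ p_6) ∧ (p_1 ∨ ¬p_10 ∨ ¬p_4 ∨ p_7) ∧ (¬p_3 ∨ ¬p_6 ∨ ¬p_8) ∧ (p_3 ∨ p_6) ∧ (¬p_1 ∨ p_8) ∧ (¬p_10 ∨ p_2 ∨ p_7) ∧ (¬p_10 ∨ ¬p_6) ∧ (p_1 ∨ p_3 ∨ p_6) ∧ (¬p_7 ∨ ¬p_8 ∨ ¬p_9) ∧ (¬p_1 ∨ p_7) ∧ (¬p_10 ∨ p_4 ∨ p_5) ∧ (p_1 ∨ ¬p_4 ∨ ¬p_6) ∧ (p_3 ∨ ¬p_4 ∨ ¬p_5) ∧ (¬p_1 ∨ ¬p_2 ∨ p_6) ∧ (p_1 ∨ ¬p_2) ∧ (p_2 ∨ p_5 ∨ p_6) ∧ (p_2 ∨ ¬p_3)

p_1 = False, p_2 = False, p_3 = False, p_4 = False, p_5 = False, p_6 = True, p_7 = False, p_8 = True, p_9 = True, p_10 = False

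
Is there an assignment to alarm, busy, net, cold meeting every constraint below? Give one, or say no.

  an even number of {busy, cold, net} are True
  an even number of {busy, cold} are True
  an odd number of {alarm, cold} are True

alarm = True, busy = False, net = False, cold = False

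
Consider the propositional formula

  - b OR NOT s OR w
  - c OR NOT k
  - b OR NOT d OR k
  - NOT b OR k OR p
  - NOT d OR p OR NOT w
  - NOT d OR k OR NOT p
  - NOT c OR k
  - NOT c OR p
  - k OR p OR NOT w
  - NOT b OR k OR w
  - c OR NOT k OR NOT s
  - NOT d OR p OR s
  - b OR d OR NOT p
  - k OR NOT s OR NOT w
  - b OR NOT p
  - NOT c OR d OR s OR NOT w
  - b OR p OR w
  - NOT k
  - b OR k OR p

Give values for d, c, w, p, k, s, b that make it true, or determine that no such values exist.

Unit clause (NOT k) forces k = False.
In (NOT c OR k) only NOT c is left, so c = False.
Try d = True:
  (b OR NOT d OR k) forces b = True.
  (NOT b OR k OR p) forces p = True.
  clause (NOT d OR k OR NOT p) is falsified — backtrack.
So d = False.
Try w = False:
  (NOT b OR k OR w) forces b = False.
  (b OR NOT s OR w) forces s = False.
  (b OR d OR NOT p) forces p = False.
  clause (b OR p OR w) is falsified — backtrack.
So w = True.
  then (k OR p OR NOT w) forces p = True.
  then (b OR d OR NOT p) forces b = True.
  then (k OR NOT s OR NOT w) forces s = False.
All clauses satisfied.

d: False, c: False, w: True, p: True, k: False, s: False, b: True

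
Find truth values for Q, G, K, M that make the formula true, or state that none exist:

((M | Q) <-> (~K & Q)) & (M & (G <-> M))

Q = True; G = True; K = False; M = True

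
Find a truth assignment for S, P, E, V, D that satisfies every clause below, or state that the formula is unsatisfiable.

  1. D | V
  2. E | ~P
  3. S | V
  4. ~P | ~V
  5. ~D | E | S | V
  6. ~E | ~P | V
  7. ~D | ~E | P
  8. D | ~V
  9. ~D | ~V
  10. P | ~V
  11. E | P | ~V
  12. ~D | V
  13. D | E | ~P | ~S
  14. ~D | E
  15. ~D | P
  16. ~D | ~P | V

No satisfying assignment exists.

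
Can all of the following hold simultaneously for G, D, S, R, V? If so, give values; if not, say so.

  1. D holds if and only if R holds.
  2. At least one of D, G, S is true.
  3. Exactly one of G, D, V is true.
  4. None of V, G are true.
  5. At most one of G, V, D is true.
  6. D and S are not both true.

G = False; D = True; S = False; R = True; V = False

  (1) D=T, R=T — same ✓
  (2) {D, G, S}: 1 true — at least one ✓
  (3) {G, D, V}: 1 true — exactly one ✓
  (4) {V, G}: 0 true — none ✓
  (5) {G, V, D}: 1 true — at most one ✓
  (6) D=T, S=F — not both ✓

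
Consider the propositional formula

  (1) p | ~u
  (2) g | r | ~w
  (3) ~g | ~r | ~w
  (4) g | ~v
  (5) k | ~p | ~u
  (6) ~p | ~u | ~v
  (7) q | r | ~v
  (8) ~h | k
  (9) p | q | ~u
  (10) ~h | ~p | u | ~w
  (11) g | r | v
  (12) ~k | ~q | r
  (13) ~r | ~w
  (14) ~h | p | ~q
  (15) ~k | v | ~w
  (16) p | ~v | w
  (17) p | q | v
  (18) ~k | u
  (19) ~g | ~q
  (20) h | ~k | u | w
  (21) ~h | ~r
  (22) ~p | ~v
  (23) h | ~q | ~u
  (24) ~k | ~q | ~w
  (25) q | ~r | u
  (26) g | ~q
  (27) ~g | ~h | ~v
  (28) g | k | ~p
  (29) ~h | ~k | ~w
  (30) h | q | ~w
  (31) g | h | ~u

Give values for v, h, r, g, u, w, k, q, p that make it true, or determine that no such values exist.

v = False, h = False, r = False, g = True, u = False, w = False, k = False, q = False, p = True

Set v = False.
Set h = False.
Set r = False.
  then (g | r | v) forces g = True.
  then (~g | ~q) forces q = False.
  then (h | q | ~w) forces w = False.
  then (p | q | v) forces p = True.
Set u = False.
  then (~k | u) forces k = False.
All clauses satisfied.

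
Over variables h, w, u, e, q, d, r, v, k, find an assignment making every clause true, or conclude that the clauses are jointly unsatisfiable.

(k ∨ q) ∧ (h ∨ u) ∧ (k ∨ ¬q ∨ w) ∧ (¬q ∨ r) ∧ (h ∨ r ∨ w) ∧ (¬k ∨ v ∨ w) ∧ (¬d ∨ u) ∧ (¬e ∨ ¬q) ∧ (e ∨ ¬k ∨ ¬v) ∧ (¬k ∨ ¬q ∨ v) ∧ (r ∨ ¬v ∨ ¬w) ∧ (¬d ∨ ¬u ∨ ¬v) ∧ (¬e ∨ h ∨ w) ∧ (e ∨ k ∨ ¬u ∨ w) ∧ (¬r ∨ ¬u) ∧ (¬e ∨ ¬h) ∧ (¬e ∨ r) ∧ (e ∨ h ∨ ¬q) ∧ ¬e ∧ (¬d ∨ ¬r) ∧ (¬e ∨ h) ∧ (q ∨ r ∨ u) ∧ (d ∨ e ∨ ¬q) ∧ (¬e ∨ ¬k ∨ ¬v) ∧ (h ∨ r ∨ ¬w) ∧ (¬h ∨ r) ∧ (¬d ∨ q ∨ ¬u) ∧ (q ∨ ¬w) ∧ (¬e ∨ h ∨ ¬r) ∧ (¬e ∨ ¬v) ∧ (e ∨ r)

Case e = True:
  Clause (¬e) is falsified — contradiction.
Case e = False:
  (e ∨ r) forces r = True.
  (¬r ∨ ¬u) forces u = False.
  (h ∨ u) forces h = True.
  (¬d ∨ u) forces d = False.
  (d ∨ e ∨ ¬q) forces q = False.
  (k ∨ q) forces k = True.
  (e ∨ ¬k ∨ ¬v) forces v = False.
  (¬k ∨ v ∨ w) forces w = True.
  Clause (q ∨ ¬w) is falsified — contradiction.
Both cases fail, so the formula is unsatisfiable.

No satisfying assignment exists.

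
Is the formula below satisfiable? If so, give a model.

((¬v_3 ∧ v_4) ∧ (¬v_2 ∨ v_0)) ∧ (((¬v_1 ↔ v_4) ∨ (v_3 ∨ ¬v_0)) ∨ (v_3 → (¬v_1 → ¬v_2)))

v_0=T, v_1=F, v_2=T, v_3=F, v_4=T

  (¬v_3 ∧ v_4) ∧ (¬v_2 ∨ v_0) = True
    ¬v_3 ∧ v_4 = True
      ¬v_3 = True
    ¬v_2 ∨ v_0 = True
      ¬v_2 = False
  ((¬v_1 ↔ v_4) ∨ (v_3 ∨ ¬v_0)) ∨ (v_3 → (¬v_1 → ¬v_2)) = True
    (¬v_1 ↔ v_4) ∨ (v_3 ∨ ¬v_0) = True
      ¬v_1 ↔ v_4 = True
        ¬v_1 = True
      v_3 ∨ ¬v_0 = False
        ¬v_0 = False
    v_3 → (¬v_1 → ¬v_2) = True
      ¬v_1 → ¬v_2 = False
        ¬v_1 = True
        ¬v_2 = False
Both conjuncts True, so the formula holds.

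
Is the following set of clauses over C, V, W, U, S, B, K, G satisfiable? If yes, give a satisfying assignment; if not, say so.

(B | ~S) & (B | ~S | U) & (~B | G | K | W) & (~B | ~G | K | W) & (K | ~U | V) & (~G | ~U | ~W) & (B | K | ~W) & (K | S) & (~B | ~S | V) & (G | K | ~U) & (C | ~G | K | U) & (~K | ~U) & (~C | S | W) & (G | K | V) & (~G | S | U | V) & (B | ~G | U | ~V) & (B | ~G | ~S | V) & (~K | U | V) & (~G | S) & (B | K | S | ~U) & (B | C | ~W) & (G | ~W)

C: True, V: True, W: True, U: False, S: True, B: True, K: False, G: True

Set C = True.
Set V = True.
Set W = True.
  then (G | ~W) forces G = True.
  then (~G | ~U | ~W) forces U = False.
  then (B | ~G | U | ~V) forces B = True.
  then (~G | S) forces S = True.
Set K = False.
All clauses satisfied.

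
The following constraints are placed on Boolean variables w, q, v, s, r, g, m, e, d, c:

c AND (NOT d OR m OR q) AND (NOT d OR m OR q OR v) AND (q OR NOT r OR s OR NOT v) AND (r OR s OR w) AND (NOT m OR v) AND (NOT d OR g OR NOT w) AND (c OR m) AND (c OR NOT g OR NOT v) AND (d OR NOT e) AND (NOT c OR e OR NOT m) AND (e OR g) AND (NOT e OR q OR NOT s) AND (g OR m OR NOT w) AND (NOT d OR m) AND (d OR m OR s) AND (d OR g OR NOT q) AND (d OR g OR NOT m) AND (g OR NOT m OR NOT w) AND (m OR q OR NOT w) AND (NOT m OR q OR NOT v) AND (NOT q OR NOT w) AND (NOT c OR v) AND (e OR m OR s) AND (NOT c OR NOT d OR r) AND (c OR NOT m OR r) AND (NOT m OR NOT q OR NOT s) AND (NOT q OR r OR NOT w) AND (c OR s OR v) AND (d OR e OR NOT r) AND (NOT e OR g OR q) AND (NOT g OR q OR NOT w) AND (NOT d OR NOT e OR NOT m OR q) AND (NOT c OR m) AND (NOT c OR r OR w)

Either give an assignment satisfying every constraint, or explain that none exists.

w: False, q: True, v: True, s: False, r: True, g: True, m: True, e: True, d: True, c: True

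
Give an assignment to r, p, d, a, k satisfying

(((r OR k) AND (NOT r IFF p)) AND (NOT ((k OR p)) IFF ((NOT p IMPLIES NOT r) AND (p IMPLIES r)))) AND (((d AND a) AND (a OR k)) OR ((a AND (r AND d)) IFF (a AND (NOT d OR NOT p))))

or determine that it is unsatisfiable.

r = False, p = True, d = True, a = False, k = True

  ((r OR k) AND (NOT r IFF p)) AND (NOT ((k OR p)) IFF ((NOT p IMPLIES NOT r) AND (p IMPLIES r))) = True
    (r OR k) AND (NOT r IFF p) = True
      r OR k = True
      NOT r IFF p = True
        NOT r = True
    NOT ((k OR p)) IFF ((NOT p IMPLIES NOT r) AND (p IMPLIES r)) = True
      NOT ((k OR p)) = False
        k OR p = True
      (NOT p IMPLIES NOT r) AND (p IMPLIES r) = False
        NOT p IMPLIES NOT r = True
          NOT p = False
          NOT r = True
        p IMPLIES r = False
  ((d AND a) AND (a OR k)) OR ((a AND (r AND d)) IFF (a AND (NOT d OR NOT p))) = True
    (d AND a) AND (a OR k) = False
      d AND a = False
      a OR k = True
    (a AND (r AND d)) IFF (a AND (NOT d OR NOT p)) = True
      a AND (r AND d) = False
        r AND d = False
      a AND (NOT d OR NOT p) = False
        NOT d OR NOT p = False
          NOT d = False
          NOT p = False
Both conjuncts True, so the formula holds.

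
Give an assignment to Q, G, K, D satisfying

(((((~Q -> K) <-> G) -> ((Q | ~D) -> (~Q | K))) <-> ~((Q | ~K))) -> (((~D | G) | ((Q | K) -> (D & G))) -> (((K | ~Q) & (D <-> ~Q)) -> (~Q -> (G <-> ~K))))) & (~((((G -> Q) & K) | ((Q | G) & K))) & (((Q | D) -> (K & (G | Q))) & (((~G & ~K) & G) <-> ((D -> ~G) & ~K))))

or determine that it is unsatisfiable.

Case Q = True: the formula simplifies to ~((K | K)) & (K & (((~G & ~K) & G) <-> ((D -> ~G) & ~K))).
  K = True: the conjunct ~((K | K)) becomes ~((True | True)) = False.
  K = False: the conjunct K is False.
Case Q = False: the formula simplifies to (~(~K) -> (((~D | G) | (K -> (D & G))) -> (D -> (G <-> ~K)))) & (~(((~G & K) | (G & K))) & ((D -> (K & G)) & (((~G & ~K) & G) <-> ((D -> ~G) & ~K)))).
  K = True: simplifies to (((~D | G) | (D & G)) -> (D -> ~G)) & (~((~G | G)) & (D -> G)).
    G = True: the conjunct ~((~G | G)) becomes ~((False | True)) = False.
    G = False: the conjunct ~((~G | G)) becomes ~((True | False)) = False.
  K = False: simplifies to ~D & ((~G & G) <-> (D -> ~G)).
    G = True: simplifies to ~D & D.
      D = True: the conjunct ~D is False.
      D = False: the conjunct D is False.
    G = False: the conjunct (~G & G) <-> (D -> ~G) becomes (True & False) <-> (D -> True) = False.
Both cases fail — unsatisfiable.

No satisfying assignment exists.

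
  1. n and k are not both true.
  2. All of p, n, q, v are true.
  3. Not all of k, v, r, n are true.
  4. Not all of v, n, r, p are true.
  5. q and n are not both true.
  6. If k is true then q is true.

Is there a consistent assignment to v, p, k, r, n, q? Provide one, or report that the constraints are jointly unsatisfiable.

Case q = True:
  (2) forces p = True.
  (2) forces n = True.
  Constraint (5) is violated (q=T, n=T) — contradiction.
Case q = False:
  Constraint (2) is violated (q=F) — contradiction.
Both cases fail — unsatisfiable.

UNSATISFIABLE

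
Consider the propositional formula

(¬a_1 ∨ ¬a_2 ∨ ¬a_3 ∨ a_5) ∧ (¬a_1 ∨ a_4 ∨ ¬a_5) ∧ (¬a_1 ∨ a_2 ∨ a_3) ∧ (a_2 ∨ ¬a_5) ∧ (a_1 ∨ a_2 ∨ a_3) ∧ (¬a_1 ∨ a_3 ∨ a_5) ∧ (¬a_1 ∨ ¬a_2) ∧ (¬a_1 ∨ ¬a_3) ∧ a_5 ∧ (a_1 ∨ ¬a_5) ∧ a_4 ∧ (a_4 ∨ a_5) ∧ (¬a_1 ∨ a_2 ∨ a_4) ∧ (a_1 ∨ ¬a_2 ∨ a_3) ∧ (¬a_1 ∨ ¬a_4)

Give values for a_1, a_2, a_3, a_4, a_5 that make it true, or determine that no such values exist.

UNSATISFIABLE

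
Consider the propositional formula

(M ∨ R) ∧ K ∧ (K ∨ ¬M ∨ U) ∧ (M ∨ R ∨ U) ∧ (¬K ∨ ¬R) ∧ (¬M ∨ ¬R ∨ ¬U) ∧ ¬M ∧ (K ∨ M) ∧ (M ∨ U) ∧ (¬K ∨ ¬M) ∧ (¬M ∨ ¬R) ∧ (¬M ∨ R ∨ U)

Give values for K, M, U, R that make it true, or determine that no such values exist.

Unsatisfiable

Case K = True:
  (¬K ∨ ¬R) forces R = False.
  (M ∨ R) forces M = True.
  Clause (¬M) is falsified — contradiction.
Case K = False:
  Clause (K) is falsified — contradiction.
Both cases fail, so the formula is unsatisfiable.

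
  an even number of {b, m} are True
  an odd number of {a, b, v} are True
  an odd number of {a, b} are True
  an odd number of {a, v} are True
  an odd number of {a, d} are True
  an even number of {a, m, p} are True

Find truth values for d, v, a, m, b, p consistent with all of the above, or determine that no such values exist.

d = False, v = False, a = True, m = False, b = False, p = True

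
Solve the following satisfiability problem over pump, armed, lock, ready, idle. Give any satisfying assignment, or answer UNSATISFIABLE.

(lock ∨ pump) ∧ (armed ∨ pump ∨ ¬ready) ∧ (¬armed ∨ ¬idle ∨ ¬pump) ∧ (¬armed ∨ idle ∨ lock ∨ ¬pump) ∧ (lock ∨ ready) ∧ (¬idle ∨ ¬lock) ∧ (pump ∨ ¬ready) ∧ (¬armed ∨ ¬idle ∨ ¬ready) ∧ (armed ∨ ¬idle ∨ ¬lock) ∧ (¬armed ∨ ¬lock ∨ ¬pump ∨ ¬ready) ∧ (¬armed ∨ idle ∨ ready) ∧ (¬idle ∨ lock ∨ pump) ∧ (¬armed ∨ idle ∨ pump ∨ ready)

Set pump = True.
Try armed = True:
  (¬armed ∨ ¬idle ∨ ¬pump) forces idle = False.
  (¬armed ∨ idle ∨ lock ∨ ¬pump) forces lock = True.
  (¬armed ∨ ¬lock ∨ ¬pump ∨ ¬ready) forces ready = False.
  clause (¬armed ∨ idle ∨ ready) is falsified — backtrack.
So armed = False.
Set lock = True.
  then (¬idle ∨ ¬lock) forces idle = False.
Set ready = True.
All clauses satisfied.

pump=T; armed=F; lock=T; ready=T; idle=F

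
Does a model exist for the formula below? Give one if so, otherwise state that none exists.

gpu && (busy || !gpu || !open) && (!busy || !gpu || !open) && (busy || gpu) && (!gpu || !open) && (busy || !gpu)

Unit clause (gpu) forces gpu = True.
In (!gpu || !open) only !open is left, so open = False.
In (busy || !gpu) only busy is left, so busy = True.
Check each clause:
  (gpu): gpu holds.
  (busy || !gpu || !open): busy holds.
  (!busy || !gpu || !open): !open holds.
  (busy || gpu): busy holds.
  (!gpu || !open): !open holds.
  (busy || !gpu): busy holds.
All clauses satisfied.

gpu = True, busy = True, open = False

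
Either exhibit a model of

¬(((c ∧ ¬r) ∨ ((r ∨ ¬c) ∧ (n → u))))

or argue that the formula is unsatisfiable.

r = False; u = False; c = False; n = True

  ¬(((c ∧ ¬r) ∨ ((r ∨ ¬c) ∧ (n → u)))) = True
    (c ∧ ¬r) ∨ ((r ∨ ¬c) ∧ (n → u)) = False
      c ∧ ¬r = False
        ¬r = True
      (r ∨ ¬c) ∧ (n → u) = False
        r ∨ ¬c = True
          ¬c = True
        n → u = False
The formula evaluates to True.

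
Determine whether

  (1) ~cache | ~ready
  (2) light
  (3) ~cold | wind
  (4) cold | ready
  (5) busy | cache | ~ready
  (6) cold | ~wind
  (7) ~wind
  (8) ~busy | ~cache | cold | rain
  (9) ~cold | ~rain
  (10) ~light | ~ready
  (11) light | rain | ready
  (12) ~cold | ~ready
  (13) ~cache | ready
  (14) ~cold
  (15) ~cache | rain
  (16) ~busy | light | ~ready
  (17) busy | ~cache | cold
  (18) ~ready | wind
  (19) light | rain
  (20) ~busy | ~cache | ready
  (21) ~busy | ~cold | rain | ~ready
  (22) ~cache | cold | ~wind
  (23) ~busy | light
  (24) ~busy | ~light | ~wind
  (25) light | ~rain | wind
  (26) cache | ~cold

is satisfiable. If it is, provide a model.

Case cold = True:
  Clause (~cold) is falsified — contradiction.
Case cold = False:
  (light) forces light = True.
  (cold | ready) forces ready = True.
  Clause (~light | ~ready) is falsified — contradiction.
Both cases fail, so the formula is unsatisfiable.

The formula is unsatisfiable.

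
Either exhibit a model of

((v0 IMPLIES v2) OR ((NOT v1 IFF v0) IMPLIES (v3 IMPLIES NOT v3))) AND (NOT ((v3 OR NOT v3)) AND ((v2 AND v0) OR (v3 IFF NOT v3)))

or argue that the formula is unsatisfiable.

No satisfying assignment exists.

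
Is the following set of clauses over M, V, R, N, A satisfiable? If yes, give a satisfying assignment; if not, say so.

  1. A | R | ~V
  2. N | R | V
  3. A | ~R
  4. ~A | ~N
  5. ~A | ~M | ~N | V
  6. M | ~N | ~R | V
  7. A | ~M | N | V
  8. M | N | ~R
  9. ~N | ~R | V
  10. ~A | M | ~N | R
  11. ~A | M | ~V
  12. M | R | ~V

Set M = False.
Set V = False.
Set R = False.
  then (N | R | V) forces N = True.
  then (~A | ~N) forces A = False.
All clauses satisfied.

M = False; V = False; R = False; N = True; A = False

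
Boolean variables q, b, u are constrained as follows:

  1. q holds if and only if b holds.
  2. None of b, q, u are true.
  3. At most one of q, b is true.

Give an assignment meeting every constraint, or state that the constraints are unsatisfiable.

q: False, b: False, u: False

  (1) q=F, b=F — same ✓
  (2) {b, q, u}: 0 true — none ✓
  (3) {q, b}: 0 true — at most one ✓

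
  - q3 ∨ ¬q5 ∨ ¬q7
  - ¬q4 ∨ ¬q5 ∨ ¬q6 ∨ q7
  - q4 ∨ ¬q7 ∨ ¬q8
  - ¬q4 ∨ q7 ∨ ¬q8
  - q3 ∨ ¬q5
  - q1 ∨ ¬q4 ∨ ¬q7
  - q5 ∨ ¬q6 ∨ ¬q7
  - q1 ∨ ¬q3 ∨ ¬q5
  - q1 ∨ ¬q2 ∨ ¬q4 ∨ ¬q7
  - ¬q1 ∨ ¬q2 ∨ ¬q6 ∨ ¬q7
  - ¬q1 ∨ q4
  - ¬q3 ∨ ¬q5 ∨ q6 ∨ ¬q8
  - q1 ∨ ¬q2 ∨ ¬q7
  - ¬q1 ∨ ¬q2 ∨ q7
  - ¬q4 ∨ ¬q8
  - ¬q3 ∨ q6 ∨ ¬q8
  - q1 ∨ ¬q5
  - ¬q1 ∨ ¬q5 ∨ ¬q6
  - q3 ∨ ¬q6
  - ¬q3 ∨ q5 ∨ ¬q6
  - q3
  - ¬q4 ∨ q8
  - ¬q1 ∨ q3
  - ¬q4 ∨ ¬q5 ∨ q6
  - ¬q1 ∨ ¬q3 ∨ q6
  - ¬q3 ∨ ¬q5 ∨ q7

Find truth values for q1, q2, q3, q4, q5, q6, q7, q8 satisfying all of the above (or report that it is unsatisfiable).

Unit clause (q3) forces q3 = True.
Set q1 = False.
  then (q1 ∨ ¬q3 ∨ ¬q5) forces q5 = False.
  then (¬q3 ∨ q5 ∨ ¬q6) forces q6 = False.
  then (¬q3 ∨ q6 ∨ ¬q8) forces q8 = False.
  then (¬q4 ∨ q8) forces q4 = False.
Set q2 = True.
  then (q1 ∨ ¬q2 ∨ ¬q7) forces q7 = False.
All clauses satisfied.

q1: False; q2: True; q3: True; q4: False; q5: False; q6: False; q7: False; q8: False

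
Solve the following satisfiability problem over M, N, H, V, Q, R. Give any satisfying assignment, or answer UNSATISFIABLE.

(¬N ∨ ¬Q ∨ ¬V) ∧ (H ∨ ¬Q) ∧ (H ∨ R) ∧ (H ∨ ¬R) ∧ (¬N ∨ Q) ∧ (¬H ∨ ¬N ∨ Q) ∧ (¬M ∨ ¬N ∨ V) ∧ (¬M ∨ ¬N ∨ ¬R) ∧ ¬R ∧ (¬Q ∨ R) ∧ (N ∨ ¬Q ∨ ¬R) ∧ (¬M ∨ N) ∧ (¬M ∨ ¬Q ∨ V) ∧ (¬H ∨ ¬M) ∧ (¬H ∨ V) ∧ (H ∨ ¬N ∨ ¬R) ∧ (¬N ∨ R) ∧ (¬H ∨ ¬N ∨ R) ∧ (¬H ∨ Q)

Unsatisfiable — no assignment works.

Case R = True:
  Clause (¬R) is falsified — contradiction.
Case R = False:
  (H ∨ R) forces H = True.
  (¬Q ∨ R) forces Q = False.
  Clause (¬H ∨ Q) is falsified — contradiction.
Both cases fail, so the formula is unsatisfiable.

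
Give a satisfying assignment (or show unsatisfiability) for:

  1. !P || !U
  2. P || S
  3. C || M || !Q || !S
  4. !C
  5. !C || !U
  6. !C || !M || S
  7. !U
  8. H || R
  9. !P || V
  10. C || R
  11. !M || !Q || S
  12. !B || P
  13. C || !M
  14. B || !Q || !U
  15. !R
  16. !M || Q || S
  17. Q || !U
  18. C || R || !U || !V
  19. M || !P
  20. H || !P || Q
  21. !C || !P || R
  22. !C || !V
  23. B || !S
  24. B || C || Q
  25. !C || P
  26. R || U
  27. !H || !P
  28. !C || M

UNSATISFIABLE

Case R = True:
  Clause (!R) is falsified — contradiction.
Case R = False:
  (!C) forces C = False.
  Clause (C || R) is falsified — contradiction.
Both cases fail, so the formula is unsatisfiable.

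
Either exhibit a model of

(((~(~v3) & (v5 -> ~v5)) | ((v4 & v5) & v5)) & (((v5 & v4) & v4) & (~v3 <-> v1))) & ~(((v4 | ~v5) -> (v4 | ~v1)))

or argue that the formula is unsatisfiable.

Unsatisfiable

Case v4 = True: the conjunct ~(((v4 | ~v5) -> (v4 | ~v1))) becomes ~((True -> True)) = False.
Case v4 = False: the conjunct v4 is False.
Both cases fail — unsatisfiable.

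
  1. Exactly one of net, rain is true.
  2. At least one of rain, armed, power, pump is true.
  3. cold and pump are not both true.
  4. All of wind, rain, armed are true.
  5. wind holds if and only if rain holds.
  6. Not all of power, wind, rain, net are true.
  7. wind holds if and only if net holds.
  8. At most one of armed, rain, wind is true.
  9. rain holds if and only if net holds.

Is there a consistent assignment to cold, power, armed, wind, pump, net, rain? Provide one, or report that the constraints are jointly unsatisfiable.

Case armed = True:
  (4) forces wind = True.
  Constraint (8) is violated (armed=T, wind=T) — contradiction.
Case armed = False:
  Constraint (4) is violated (armed=F) — contradiction.
Both cases fail — unsatisfiable.

Unsatisfiable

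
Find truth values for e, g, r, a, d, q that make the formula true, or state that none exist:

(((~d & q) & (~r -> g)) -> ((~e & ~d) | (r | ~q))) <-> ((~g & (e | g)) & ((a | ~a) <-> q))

e=T, g=T, r=F, a=T, d=F, q=T

  (((~d & q) & (~r -> g)) -> ((~e & ~d) | (r | ~q))) <-> ((~g & (e | g)) & ((a | ~a) <-> q)) = True
    ((~d & q) & (~r -> g)) -> ((~e & ~d) | (r | ~q)) = False
      (~d & q) & (~r -> g) = True
        ~d & q = True
          ~d = True
        ~r -> g = True
          ~r = True
      (~e & ~d) | (r | ~q) = False
        ~e & ~d = False
          ~e = False
          ~d = True
        r | ~q = False
          ~q = False
    (~g & (e | g)) & ((a | ~a) <-> q) = False
      ~g & (e | g) = False
        ~g = False
        e | g = True
      (a | ~a) <-> q = True
        a | ~a = True
          ~a = False
The formula evaluates to True.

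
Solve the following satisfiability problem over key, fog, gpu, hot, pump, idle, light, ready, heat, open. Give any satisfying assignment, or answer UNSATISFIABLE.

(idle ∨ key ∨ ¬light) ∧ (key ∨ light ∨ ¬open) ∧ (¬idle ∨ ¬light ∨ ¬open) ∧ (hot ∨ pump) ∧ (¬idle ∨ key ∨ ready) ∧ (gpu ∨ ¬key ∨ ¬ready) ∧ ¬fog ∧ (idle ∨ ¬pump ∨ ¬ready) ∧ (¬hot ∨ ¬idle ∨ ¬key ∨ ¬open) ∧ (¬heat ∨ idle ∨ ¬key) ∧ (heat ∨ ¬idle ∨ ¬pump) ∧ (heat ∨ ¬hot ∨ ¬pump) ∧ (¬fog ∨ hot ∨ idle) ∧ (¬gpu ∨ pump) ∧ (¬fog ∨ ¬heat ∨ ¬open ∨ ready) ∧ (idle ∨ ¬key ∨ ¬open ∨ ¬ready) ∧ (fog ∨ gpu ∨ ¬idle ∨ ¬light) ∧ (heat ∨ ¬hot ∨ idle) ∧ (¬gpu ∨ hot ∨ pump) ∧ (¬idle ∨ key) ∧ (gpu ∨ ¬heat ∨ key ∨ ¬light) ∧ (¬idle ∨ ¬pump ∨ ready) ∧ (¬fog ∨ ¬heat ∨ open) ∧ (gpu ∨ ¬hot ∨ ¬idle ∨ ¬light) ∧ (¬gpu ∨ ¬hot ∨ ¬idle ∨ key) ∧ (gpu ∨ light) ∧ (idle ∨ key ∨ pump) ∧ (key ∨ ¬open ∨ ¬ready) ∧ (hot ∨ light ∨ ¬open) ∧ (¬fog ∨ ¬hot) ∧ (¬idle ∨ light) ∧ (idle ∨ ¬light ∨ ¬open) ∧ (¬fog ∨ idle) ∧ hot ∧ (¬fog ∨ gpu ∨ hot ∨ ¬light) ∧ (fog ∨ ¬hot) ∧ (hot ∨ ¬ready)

Unsatisfiable — no assignment works.

Case fog = True:
  Clause (¬fog) is falsified — contradiction.
Case fog = False:
  (hot) forces hot = True.
  Clause (fog ∨ ¬hot) is falsified — contradiction.
Both cases fail, so the formula is unsatisfiable.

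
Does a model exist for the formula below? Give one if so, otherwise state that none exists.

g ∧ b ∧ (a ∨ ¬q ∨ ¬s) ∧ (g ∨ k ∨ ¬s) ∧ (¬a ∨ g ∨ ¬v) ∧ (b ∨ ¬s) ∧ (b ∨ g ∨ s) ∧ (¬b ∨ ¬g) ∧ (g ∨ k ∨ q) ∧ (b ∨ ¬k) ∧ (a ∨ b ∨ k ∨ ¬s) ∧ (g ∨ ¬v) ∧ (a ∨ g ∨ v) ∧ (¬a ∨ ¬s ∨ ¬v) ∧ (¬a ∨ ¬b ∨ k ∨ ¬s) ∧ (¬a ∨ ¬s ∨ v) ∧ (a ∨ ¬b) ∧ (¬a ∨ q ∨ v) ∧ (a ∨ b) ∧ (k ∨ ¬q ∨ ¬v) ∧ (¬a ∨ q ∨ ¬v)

UNSATISFIABLE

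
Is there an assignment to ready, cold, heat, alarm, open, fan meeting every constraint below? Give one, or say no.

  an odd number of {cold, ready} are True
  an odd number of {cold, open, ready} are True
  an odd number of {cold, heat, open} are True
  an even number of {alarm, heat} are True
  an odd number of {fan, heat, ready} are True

ready = True, cold = False, heat = True, alarm = True, open = False, fan = True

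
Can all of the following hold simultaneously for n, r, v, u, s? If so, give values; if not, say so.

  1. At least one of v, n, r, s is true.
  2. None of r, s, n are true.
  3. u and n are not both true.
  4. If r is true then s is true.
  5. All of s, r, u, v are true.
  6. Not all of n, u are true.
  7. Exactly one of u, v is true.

The formula is unsatisfiable.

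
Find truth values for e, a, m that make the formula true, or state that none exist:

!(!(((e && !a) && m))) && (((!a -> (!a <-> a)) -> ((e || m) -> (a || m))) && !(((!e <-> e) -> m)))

The formula is unsatisfiable.

The conjunct !(((!e <-> e) -> m)) is unsatisfiable on its own:
  e=F, m=F: evaluates to False.
  e=F, m=T: evaluates to False.
  e=T, m=F: evaluates to False.
  e=T, m=T: evaluates to False.
So the whole conjunction is unsatisfiable.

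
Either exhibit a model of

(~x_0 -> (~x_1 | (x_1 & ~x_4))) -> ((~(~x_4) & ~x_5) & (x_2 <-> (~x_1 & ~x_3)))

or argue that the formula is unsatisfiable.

x_0 = False; x_1 = True; x_2 = True; x_3 = True; x_4 = True; x_5 = True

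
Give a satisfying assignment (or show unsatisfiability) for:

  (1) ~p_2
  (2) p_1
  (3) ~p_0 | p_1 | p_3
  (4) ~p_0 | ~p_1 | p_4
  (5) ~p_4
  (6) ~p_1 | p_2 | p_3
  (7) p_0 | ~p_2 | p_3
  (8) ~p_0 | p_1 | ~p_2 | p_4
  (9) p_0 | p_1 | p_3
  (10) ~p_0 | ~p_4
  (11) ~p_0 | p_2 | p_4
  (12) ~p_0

Unit clause (~p_2) forces p_2 = False.
Unit clause (p_1) forces p_1 = True.
Unit clause (~p_4) forces p_4 = False.
In (~p_1 | p_2 | p_3) only p_3 is left, so p_3 = True.
In (~p_0 | p_2 | p_4) only ~p_0 is left, so p_0 = False.
All clauses satisfied.

p_0=F, p_1=T, p_2=F, p_3=T, p_4=F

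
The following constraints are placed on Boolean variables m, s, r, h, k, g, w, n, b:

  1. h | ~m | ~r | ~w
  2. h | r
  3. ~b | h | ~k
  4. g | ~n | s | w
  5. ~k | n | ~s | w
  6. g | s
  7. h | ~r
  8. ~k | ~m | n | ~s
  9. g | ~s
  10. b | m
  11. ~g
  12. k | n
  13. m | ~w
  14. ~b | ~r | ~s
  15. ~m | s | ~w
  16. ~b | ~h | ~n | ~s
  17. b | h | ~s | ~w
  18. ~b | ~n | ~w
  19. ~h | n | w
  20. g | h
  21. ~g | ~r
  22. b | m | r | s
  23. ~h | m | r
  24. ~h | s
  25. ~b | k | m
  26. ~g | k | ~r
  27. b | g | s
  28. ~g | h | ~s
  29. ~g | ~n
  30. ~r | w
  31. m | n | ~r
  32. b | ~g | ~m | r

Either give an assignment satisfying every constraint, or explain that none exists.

Case g = True:
  Clause (~g) is falsified — contradiction.
Case g = False:
  (g | s) forces s = True.
  Clause (g | ~s) is falsified — contradiction.
Both cases fail, so the formula is unsatisfiable.

The formula is unsatisfiable.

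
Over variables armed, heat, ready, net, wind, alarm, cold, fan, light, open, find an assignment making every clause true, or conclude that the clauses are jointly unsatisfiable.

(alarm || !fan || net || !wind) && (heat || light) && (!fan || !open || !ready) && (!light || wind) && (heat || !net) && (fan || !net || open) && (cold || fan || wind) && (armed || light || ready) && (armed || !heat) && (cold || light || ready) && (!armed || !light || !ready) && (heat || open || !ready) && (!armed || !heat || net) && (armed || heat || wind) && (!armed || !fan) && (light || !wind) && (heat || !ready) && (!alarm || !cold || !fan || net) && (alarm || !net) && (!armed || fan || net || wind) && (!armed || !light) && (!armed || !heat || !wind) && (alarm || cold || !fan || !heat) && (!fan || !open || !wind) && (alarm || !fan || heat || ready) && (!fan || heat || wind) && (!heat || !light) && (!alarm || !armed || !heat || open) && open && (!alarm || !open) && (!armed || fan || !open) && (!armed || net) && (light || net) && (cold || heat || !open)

armed: False, heat: False, ready: False, net: False, wind: True, alarm: False, cold: True, fan: False, light: True, open: True

Unit clause (open) forces open = True.
In (!alarm || !open) only !alarm is left, so alarm = False.
In (alarm || !net) only !net is left, so net = False.
In (!armed || net) only !armed is left, so armed = False.
In (light || net) only light is left, so light = True.
In (!light || wind) only wind is left, so wind = True.
In (armed || !heat) only !heat is left, so heat = False.
In (heat || !ready) only !ready is left, so ready = False.
In (!fan || !open || !wind) only !fan is left, so fan = False.
In (cold || heat || !open) only cold is left, so cold = True.
All clauses satisfied.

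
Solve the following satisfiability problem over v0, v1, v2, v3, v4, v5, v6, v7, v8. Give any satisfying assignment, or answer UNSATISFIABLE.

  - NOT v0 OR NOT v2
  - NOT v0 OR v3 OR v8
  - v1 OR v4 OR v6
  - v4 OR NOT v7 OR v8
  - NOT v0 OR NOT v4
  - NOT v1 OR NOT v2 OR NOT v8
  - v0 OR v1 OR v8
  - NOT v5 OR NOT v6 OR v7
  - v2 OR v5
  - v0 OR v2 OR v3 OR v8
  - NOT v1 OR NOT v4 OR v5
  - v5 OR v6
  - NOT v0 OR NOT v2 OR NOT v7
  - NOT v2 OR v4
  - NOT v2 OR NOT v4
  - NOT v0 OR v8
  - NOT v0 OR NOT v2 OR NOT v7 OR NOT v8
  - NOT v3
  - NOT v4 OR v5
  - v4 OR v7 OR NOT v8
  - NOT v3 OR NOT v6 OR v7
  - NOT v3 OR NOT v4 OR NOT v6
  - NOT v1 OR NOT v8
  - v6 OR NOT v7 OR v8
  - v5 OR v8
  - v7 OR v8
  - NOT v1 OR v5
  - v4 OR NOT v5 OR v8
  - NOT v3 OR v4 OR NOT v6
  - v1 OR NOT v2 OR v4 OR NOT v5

Unit clause (NOT v3) forces v3 = False.
Set v0 = False.
Try v1 = True:
  (NOT v1 OR NOT v8) forces v8 = False.
  (v0 OR v2 OR v3 OR v8) forces v2 = True.
  (NOT v2 OR v4) forces v4 = True.
  clause (NOT v2 OR NOT v4) is falsified — backtrack.
So v1 = False.
  then (v0 OR v1 OR v8) forces v8 = True.
Set v2 = False.
  then (v2 OR v5) forces v5 = True.
Set v4 = False.
  then (v1 OR v4 OR v6) forces v6 = True.
  then (NOT v5 OR NOT v6 OR v7) forces v7 = True.
All clauses satisfied.

v0 = False; v1 = False; v2 = False; v3 = False; v4 = False; v5 = True; v6 = True; v7 = True; v8 = True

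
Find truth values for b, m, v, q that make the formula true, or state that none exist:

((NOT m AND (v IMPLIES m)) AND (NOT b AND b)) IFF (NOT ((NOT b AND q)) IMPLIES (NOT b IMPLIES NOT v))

b: False; m: True; v: True; q: False

  ((NOT m AND (v IMPLIES m)) AND (NOT b AND b)) IFF (NOT ((NOT b AND q)) IMPLIES (NOT b IMPLIES NOT v)) = True
    (NOT m AND (v IMPLIES m)) AND (NOT b AND b) = False
      NOT m AND (v IMPLIES m) = False
        NOT m = False
        v IMPLIES m = True
      NOT b AND b = False
        NOT b = True
    NOT ((NOT b AND q)) IMPLIES (NOT b IMPLIES NOT v) = False
      NOT ((NOT b AND q)) = True
        NOT b AND q = False
          NOT b = True
      NOT b IMPLIES NOT v = False
        NOT b = True
        NOT v = False
The formula evaluates to True.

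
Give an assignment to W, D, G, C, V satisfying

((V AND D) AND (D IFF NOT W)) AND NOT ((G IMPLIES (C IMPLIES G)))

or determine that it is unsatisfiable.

The conjunct NOT ((G IMPLIES (C IMPLIES G))) is unsatisfiable on its own:
  G=F, C=F: evaluates to False.
  G=F, C=T: evaluates to False.
  G=T, C=F: evaluates to False.
  G=T, C=T: evaluates to False.
So the whole conjunction is unsatisfiable.

No satisfying assignment exists.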